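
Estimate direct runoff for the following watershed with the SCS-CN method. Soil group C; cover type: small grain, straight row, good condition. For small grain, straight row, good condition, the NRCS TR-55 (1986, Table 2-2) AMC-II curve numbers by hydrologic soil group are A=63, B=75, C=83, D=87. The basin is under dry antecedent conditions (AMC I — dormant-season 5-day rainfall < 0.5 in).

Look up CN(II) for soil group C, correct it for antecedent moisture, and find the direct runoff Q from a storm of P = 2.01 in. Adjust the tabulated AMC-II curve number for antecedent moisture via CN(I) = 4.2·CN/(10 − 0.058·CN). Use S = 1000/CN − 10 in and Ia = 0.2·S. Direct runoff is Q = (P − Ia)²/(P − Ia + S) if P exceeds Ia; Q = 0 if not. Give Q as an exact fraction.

Q = 32523597649/179588784900 in ≈ 0.181 in

NRCS table: small grain, straight row, good condition, soil group C → CN(II) = 83
CN(I) from CN(II)=83: (4.2·83)/(10 − 0.058·83) = 174300/2593 ≈ 67.219
Retention S: 1000/CN − 10 with CN=67.219 → S = 8500/1743 ≈ 4.877 in
Ia = 0.2·(8500/1743) = 1700/1743 in ≈ 0.975 in
Excess rainfall: 2.010 − 0.975 = 1.035 in; P > Ia so Q > 0
Runoff Q = (P−Ia)²/(P−Ia+S) = (1.035)²/(1.035+4.877) = 32523597649/179588784900 ≈ 0.181 in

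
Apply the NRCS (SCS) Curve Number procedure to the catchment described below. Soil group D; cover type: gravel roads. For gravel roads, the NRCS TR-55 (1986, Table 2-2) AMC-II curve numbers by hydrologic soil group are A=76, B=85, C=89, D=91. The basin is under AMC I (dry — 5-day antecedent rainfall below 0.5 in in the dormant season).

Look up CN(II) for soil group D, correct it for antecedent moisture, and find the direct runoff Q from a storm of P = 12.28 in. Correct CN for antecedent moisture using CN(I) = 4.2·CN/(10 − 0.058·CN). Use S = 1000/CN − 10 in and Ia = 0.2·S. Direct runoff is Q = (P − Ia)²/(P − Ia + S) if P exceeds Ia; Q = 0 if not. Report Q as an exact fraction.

Q = 35366187481/3592027075 in ≈ 9.846 in

NRCS table: gravel roads, soil group D → CN(II) = 91
Dry (AMC I): CN(I) = 4.2·91/(10 − 0.058·91) = (1911/5)/(2361/500) = 63700/787 ≈ 80.940
S = 1000/(63700/787) − 10 = 1500/637 in ≈ 2.355 in
Ia = 0.2·(1500/637) = 300/637 in ≈ 0.471 in
Since P=12.280 > Ia=0.471: effective rainfall P−Ia = 188059/15925 in
Q = (188059/15925)²/((188059/15925) + 1500/637) = (35366187481/253605625)/(225559/15925) = 35366187481/3592027075 in ≈ 9.846 in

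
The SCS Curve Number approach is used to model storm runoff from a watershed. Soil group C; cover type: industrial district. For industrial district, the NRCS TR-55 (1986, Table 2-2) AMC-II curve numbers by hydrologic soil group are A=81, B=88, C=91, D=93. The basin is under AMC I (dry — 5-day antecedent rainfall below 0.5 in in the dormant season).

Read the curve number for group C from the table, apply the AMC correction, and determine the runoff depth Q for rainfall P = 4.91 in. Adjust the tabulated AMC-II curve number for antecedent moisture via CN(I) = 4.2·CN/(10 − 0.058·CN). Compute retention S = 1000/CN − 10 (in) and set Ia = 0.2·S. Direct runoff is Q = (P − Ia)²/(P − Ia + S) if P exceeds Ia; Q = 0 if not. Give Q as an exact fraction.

Q = 79957176289/27567257900 in ≈ 2.900 in

NRCS table: industrial district, soil group C → CN(II) = 91
Dry (AMC I): CN(I) = 4.2·91/(10 − 0.058·91) = (1911/5)/(2361/500) = 63700/787 ≈ 80.940
Max retention: S = 1000/(63700/787) − 10 = 1500/637 in (≈ 2.355 in)
Ia = 0.2S: 0.2·2.355 = 0.471 in (exactly 300/637)
P − Ia = 4.910 − 0.471 = 282767/63700 ≈ 4.439 in (> 0, runoff occurs)
Q = (282767/63700)²/((282767/63700) + 1500/637) = (79957176289/4057690000)/(432767/63700) = 79957176289/27567257900 in ≈ 2.900 in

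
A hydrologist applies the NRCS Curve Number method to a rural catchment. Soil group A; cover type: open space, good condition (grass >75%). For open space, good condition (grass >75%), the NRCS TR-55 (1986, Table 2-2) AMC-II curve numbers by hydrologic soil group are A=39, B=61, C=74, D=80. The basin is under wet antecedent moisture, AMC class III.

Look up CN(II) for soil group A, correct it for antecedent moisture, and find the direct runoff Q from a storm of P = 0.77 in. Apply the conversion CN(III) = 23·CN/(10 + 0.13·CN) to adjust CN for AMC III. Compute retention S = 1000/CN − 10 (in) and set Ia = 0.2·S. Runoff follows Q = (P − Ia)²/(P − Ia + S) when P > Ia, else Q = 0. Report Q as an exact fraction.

Q = 0 in ≈ 0.000 in

NRCS table: open space, good condition (grass >75%), soil group A → CN(II) = 39
Adjust CN=39 to AMC III: 23·39/(10 + 0.13·39) → 897 ÷ (1507/100) = 89700/1507 ≈ 59.522
Retention S: 1000/CN − 10 with CN=59.522 → S = 6100/897 ≈ 6.800 in
Ia = 0.2·(6100/897) = 1220/897 in ≈ 1.360 in
P = 0.770 ≤ Ia = 1.360 in: entire storm abstracted, Q = 0.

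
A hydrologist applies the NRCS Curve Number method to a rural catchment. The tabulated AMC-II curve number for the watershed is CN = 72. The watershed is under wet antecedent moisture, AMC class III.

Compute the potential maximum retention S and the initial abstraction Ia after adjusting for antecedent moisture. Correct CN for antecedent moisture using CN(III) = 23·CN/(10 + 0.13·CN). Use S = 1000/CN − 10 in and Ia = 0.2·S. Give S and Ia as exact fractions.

CN(III) from CN(II)=72: (23·72)/(10 + 0.13·72) = 10350/121 ≈ 85.537
S = 1000/(10350/121) − 10 = 350/207 in ≈ 1.691 in
Initial abstraction Ia = S/5 = (350/207)/5 = 70/207 ≈ 0.338 in

S = 350/207 in ≈ 1.691 in; Ia = 70/207 in ≈ 0.338 in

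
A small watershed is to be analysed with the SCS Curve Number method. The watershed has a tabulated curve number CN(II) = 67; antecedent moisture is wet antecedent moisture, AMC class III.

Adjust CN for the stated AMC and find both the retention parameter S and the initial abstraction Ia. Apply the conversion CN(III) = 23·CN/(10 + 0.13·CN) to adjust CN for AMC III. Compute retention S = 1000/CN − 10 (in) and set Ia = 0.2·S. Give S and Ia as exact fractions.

S = 3300/1541 in ≈ 2.141 in; Ia = 660/1541 in ≈ 0.428 in

Wet (AMC III): CN(III) = 23·67/(10 + 0.13·67) = 1541/(1871/100) = 154100/1871 ≈ 82.362
Max retention: S = 1000/(154100/1871) − 10 = 3300/1541 in (≈ 2.141 in)
Ia = 0.2·(3300/1541) = 660/1541 in ≈ 0.428 in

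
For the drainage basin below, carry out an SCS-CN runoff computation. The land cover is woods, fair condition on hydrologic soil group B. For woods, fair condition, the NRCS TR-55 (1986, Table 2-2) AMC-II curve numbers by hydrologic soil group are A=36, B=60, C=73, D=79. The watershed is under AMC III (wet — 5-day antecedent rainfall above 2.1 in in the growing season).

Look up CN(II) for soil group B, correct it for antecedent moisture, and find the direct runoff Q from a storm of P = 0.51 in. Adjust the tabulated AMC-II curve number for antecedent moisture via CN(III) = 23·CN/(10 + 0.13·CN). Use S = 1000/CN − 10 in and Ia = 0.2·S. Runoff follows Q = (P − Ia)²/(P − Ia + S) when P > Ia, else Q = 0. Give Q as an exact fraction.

Q = 0 in ≈ 0.000 in

NRCS table: woods, fair condition, soil group B → CN(II) = 60
CN(III) from CN(II)=60: (23·60)/(10 + 0.13·60) = 6900/89 ≈ 77.528
Max retention: S = 1000/(6900/89) − 10 = 200/69 in (≈ 2.899 in)
Initial abstraction Ia = S/5 = (200/69)/5 = 40/69 ≈ 0.580 in
P = 0.510 ≤ Ia = 0.580 in: entire storm abstracted, Q = 0.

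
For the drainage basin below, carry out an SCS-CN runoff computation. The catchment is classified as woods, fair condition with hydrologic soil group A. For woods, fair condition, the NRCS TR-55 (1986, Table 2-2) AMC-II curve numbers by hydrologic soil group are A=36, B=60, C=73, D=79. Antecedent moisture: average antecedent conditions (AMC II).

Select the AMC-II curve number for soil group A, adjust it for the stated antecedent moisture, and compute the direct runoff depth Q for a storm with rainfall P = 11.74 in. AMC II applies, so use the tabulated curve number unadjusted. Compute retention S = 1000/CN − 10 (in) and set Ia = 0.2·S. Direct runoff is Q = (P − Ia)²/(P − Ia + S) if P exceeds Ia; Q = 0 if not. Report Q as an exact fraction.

NRCS table: woods, fair condition, soil group A → CN(II) = 36
AMC II — tabulated CN = 36 applies directly.
Retention S: 1000/CN − 10 with CN=36.000 → S = 160/9 ≈ 17.778 in
Initial abstraction Ia = S/5 = (160/9)/5 = 32/9 ≈ 3.556 in
Since P=11.740 > Ia=3.556: effective rainfall P−Ia = 3683/450 in
Runoff Q = (P−Ia)²/(P−Ia+S) = (8.184)²/(8.184+17.778) = 13564489/5257350 ≈ 2.580 in

Q = 13564489/5257350 in ≈ 2.580 in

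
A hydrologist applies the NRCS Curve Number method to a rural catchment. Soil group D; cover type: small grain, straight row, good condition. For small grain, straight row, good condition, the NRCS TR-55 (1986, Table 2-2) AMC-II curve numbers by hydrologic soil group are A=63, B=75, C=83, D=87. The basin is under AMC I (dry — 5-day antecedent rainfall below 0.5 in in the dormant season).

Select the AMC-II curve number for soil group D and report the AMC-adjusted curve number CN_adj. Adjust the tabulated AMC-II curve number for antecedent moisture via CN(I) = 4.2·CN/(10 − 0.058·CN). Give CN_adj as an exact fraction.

NRCS table: small grain, straight row, good condition, soil group D → CN(II) = 87
Dry (AMC I): CN(I) = 4.2·87/(10 − 0.058·87) = (1827/5)/(2477/500) = 182700/2477 ≈ 73.759

CN_adj = 182700/2477 ≈ 73.759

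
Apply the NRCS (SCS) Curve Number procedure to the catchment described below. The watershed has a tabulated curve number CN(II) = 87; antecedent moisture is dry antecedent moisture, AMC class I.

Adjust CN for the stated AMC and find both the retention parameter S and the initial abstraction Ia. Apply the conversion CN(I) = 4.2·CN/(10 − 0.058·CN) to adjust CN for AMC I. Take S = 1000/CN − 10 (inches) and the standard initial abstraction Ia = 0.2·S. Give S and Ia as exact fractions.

CN(I) from CN(II)=87: (4.2·87)/(10 − 0.058·87) = 182700/2477 ≈ 73.759
Retention S: 1000/CN − 10 with CN=73.759 → S = 6500/1827 ≈ 3.558 in
Ia = 0.2·(6500/1827) = 1300/1827 in ≈ 0.712 in

S = 6500/1827 in ≈ 3.558 in; Ia = 1300/1827 in ≈ 0.712 in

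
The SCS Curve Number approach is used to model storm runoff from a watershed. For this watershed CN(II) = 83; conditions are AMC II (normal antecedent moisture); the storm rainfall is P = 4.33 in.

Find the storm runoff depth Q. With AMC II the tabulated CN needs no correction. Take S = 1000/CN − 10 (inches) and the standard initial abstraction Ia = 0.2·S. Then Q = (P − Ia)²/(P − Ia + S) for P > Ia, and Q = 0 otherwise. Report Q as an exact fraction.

AMC II — tabulated CN = 83 applies directly.
Max retention: S = 1000/83 − 10 = 170/83 in (≈ 2.048 in)
Ia = 0.2·(170/83) = 34/83 in ≈ 0.410 in
Since P=4.330 > Ia=0.410: effective rainfall P−Ia = 32539/8300 in
Q: (32539/8300)² ÷ (49539/8300) = 1058786521/411173700 in (≈ 2.575 in)

Q = 1058786521/411173700 in ≈ 2.575 in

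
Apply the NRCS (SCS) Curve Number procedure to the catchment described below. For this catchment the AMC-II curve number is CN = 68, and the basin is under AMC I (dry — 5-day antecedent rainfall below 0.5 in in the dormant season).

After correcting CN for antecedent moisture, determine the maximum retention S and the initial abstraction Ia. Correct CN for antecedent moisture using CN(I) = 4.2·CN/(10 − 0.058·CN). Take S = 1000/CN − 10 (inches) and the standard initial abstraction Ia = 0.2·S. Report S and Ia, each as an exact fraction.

Dry (AMC I): CN(I) = 4.2·68/(10 − 0.058·68) = (1428/5)/(757/125) = 35700/757 ≈ 47.160
Retention S: 1000/CN − 10 with CN=47.160 → S = 4000/357 ≈ 11.204 in
Ia = 0.2·(4000/357) = 800/357 in ≈ 2.241 in

S = 4000/357 in ≈ 11.204 in; Ia = 800/357 in ≈ 2.241 in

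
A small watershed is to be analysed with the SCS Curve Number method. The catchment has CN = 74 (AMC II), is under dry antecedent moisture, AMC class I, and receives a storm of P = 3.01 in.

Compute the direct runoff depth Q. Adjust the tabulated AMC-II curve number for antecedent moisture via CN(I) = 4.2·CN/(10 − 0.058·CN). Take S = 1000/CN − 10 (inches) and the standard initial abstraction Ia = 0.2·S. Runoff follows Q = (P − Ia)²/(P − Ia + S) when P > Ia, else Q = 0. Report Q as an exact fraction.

Q = 10790431129/58576242900 in ≈ 0.184 in

CN(I) from CN(II)=74: (4.2·74)/(10 − 0.058·74) = 77700/1427 ≈ 54.450
S = 1000/(77700/1427) − 10 = 6500/777 in ≈ 8.366 in
Ia = 0.2·(6500/777) = 1300/777 in ≈ 1.673 in
P − Ia = 3.010 − 1.673 = 103877/77700 ≈ 1.337 in (> 0, runoff occurs)
Q: (103877/77700)² ÷ (753877/77700) = 10790431129/58576242900 in (≈ 0.184 in)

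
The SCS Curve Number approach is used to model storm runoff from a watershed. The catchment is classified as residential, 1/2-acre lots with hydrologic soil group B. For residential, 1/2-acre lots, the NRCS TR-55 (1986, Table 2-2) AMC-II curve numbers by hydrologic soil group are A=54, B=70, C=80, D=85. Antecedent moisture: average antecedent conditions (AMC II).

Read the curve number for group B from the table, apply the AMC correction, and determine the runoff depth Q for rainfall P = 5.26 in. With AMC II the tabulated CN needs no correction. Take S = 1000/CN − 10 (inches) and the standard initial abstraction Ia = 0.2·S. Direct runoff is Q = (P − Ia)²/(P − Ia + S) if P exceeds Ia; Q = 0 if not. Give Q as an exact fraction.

Q = 2374681/1064350 in ≈ 2.231 in

NRCS table: residential, 1/2-acre lots, soil group B → CN(II) = 70
AMC II — tabulated CN = 70 applies directly.
S = 1000/70 − 10 = 30/7 in ≈ 4.286 in
Ia = 0.2·(30/7) = 6/7 in ≈ 0.857 in
P − Ia = 5.260 − 0.857 = 1541/350 ≈ 4.403 in (> 0, runoff occurs)
Runoff Q = (P−Ia)²/(P−Ia+S) = (4.403)²/(4.403+4.286) = 2374681/1064350 ≈ 2.231 in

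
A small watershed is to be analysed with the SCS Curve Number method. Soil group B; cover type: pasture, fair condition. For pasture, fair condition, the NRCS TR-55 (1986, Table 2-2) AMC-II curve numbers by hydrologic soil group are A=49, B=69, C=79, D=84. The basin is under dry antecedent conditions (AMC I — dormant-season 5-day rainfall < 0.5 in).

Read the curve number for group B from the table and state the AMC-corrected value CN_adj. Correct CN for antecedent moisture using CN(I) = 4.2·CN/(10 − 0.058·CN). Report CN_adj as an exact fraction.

CN_adj = 144900/2999 ≈ 48.316

NRCS table: pasture, fair condition, soil group B → CN(II) = 69
CN(I) from CN(II)=69: (4.2·69)/(10 − 0.058·69) = 144900/2999 ≈ 48.316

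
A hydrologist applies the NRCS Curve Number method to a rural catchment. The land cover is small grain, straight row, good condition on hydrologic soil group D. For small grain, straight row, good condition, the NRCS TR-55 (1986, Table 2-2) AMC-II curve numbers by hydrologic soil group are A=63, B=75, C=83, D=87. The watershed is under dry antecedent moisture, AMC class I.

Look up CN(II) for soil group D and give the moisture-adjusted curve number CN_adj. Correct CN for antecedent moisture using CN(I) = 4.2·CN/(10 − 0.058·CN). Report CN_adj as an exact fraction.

CN_adj = 182700/2477 ≈ 73.759

NRCS table: small grain, straight row, good condition, soil group D → CN(II) = 87
Dry (AMC I): CN(I) = 4.2·87/(10 − 0.058·87) = (1827/5)/(2477/500) = 182700/2477 ≈ 73.759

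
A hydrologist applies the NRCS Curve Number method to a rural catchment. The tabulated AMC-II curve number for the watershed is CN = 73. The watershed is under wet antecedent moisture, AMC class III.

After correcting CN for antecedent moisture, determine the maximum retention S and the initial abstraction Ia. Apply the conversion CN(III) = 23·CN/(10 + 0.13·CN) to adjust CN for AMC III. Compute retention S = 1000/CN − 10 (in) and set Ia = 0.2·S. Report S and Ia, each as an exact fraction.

CN(III) from CN(II)=73: (23·73)/(10 + 0.13·73) = 167900/1949 ≈ 86.147
Max retention: S = 1000/(167900/1949) − 10 = 2700/1679 in (≈ 1.608 in)
Initial abstraction Ia = S/5 = (2700/1679)/5 = 540/1679 ≈ 0.322 in

S = 2700/1679 in ≈ 1.608 in; Ia = 540/1679 in ≈ 0.322 in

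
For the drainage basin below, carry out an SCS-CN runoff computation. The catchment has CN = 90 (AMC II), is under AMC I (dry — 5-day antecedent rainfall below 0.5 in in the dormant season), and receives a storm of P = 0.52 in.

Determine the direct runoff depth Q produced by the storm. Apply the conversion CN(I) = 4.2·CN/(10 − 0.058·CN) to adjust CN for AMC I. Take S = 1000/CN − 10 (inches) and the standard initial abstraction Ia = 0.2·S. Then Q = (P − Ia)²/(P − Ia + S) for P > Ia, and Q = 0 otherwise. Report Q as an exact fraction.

Q = 0 in ≈ 0.000 in

Dry (AMC I): CN(I) = 4.2·90/(10 − 0.058·90) = 378/(239/50) = 18900/239 ≈ 79.079
Max retention: S = 1000/(18900/239) − 10 = 500/189 in (≈ 2.646 in)
Ia = 0.2S: 0.2·2.646 = 0.529 in (exactly 100/189)
P = 0.520 ≤ Ia = 0.529 in: entire storm abstracted, Q = 0.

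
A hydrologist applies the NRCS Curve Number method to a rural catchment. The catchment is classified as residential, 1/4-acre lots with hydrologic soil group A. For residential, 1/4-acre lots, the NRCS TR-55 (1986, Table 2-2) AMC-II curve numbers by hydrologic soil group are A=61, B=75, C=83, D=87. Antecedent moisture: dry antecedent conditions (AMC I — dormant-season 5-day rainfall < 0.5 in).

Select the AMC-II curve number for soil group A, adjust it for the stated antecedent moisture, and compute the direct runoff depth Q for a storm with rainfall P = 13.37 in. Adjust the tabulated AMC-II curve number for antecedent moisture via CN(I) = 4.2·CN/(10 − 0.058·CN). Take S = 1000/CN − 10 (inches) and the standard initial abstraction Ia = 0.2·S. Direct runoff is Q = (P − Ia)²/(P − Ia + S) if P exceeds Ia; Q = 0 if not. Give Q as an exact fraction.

Q = 194391928201/46581387300 in ≈ 4.173 in

NRCS table: residential, 1/4-acre lots, soil group A → CN(II) = 61
Dry (AMC I): CN(I) = 4.2·61/(10 − 0.058·61) = (1281/5)/(3231/500) = 42700/1077 ≈ 39.647
Retention S: 1000/CN − 10 with CN=39.647 → S = 6500/427 ≈ 15.222 in
Initial abstraction Ia = S/5 = (6500/427)/5 = 1300/427 ≈ 3.044 in
Excess rainfall: 13.370 − 3.044 = 10.326 in; P > Ia so Q > 0
Q: (440899/42700)² ÷ (1090899/42700) = 194391928201/46581387300 in (≈ 4.173 in)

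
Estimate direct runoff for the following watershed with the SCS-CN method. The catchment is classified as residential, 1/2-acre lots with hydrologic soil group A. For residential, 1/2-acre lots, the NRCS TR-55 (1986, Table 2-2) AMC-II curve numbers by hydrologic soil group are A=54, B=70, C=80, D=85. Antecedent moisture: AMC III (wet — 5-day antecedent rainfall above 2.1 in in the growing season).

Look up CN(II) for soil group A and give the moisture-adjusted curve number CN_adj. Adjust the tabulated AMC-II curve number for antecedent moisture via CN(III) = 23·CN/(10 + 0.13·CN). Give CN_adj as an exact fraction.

NRCS table: residential, 1/2-acre lots, soil group A → CN(II) = 54
Wet (AMC III): CN(III) = 23·54/(10 + 0.13·54) = 1242/(851/50) = 2700/37 ≈ 72.973

CN_adj = 2700/37 ≈ 72.973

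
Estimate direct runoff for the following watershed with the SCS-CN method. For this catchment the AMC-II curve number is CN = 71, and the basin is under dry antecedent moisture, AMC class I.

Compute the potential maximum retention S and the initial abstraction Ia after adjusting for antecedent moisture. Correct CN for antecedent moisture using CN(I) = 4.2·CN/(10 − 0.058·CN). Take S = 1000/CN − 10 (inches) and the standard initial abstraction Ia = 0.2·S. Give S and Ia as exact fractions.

S = 14500/1491 in ≈ 9.725 in; Ia = 2900/1491 in ≈ 1.945 in

Dry (AMC I): CN(I) = 4.2·71/(10 − 0.058·71) = (1491/5)/(2941/500) = 149100/2941 ≈ 50.697
S = 1000/(149100/2941) − 10 = 14500/1491 in ≈ 9.725 in
Ia = 0.2·(14500/1491) = 2900/1491 in ≈ 1.945 in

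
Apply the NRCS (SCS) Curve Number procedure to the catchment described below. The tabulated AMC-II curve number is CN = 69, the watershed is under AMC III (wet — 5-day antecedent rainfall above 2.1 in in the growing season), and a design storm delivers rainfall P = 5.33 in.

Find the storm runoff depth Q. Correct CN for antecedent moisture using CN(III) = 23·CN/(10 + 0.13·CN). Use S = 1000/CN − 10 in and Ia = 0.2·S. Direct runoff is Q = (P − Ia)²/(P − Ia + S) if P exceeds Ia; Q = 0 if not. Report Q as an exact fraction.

CN(III) from CN(II)=69: (23·69)/(10 + 0.13·69) = 158700/1897 ≈ 83.658
Retention S: 1000/CN − 10 with CN=83.658 → S = 3100/1587 ≈ 1.953 in
Initial abstraction Ia = S/5 = (3100/1587)/5 = 620/1587 ≈ 0.391 in
P − Ia = 5.330 − 0.391 = 783871/158700 ≈ 4.939 in (> 0, runoff occurs)
Runoff Q = (P−Ia)²/(P−Ia+S) = (4.939)²/(4.939+1.953) = 614453744641/173597327700 ≈ 3.540 in

Q = 614453744641/173597327700 in ≈ 3.540 in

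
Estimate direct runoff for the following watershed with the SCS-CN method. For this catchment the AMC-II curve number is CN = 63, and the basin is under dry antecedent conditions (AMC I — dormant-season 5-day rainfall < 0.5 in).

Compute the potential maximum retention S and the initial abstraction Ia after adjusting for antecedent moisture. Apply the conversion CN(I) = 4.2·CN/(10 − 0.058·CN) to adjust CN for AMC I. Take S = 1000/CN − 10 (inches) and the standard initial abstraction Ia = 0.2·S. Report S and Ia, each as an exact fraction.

S = 18500/1323 in ≈ 13.983 in; Ia = 3700/1323 in ≈ 2.797 in

CN(I) from CN(II)=63: (4.2·63)/(10 − 0.058·63) = 132300/3173 ≈ 41.696
Retention S: 1000/CN − 10 with CN=41.696 → S = 18500/1323 ≈ 13.983 in
Initial abstraction Ia = S/5 = (18500/1323)/5 = 3700/1323 ≈ 2.797 in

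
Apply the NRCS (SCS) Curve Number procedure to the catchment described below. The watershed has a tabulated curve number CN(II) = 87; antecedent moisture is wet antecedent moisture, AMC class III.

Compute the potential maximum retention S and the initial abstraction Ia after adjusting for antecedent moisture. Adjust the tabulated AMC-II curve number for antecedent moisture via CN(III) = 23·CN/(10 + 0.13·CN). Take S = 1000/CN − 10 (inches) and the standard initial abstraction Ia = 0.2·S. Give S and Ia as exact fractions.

S = 1300/2001 in ≈ 0.650 in; Ia = 260/2001 in ≈ 0.130 in

Wet (AMC III): CN(III) = 23·87/(10 + 0.13·87) = 2001/(2131/100) = 200100/2131 ≈ 93.900
Retention S: 1000/CN − 10 with CN=93.900 → S = 1300/2001 ≈ 0.650 in
Initial abstraction Ia = S/5 = (1300/2001)/5 = 260/2001 ≈ 0.130 in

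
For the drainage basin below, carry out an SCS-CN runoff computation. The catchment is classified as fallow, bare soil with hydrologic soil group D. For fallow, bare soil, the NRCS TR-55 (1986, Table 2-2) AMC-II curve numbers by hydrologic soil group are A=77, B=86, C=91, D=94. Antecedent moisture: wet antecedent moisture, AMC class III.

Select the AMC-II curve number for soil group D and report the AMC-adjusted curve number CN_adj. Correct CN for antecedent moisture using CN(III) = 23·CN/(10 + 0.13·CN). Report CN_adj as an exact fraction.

CN_adj = 108100/1111 ≈ 97.300

NRCS table: fallow, bare soil, soil group D → CN(II) = 94
CN(III) from CN(II)=94: (23·94)/(10 + 0.13·94) = 108100/1111 ≈ 97.300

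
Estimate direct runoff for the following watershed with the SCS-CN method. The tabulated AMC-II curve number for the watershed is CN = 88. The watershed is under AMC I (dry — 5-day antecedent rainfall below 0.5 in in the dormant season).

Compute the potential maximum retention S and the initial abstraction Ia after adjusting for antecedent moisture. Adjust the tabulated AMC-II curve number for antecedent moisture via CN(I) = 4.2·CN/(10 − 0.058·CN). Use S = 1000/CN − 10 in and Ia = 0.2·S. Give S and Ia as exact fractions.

S = 250/77 in ≈ 3.247 in; Ia = 50/77 in ≈ 0.649 in

Adjust CN=88 to AMC I: 4.2·88/(10 − 0.058·88) → (1848/5) ÷ (612/125) = 3850/51 ≈ 75.490
Max retention: S = 1000/(3850/51) − 10 = 250/77 in (≈ 3.247 in)
Initial abstraction Ia = S/5 = (250/77)/5 = 50/77 ≈ 0.649 in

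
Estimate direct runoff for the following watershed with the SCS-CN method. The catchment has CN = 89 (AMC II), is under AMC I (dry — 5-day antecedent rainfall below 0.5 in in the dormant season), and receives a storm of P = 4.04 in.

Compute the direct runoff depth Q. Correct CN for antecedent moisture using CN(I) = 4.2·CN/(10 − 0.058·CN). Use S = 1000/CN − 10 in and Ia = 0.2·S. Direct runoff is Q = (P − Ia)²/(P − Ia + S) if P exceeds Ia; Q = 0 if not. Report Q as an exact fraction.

CN(I) from CN(II)=89: (4.2·89)/(10 − 0.058·89) = 186900/2419 ≈ 77.263
S = 1000/(186900/2419) − 10 = 5500/1869 in ≈ 2.943 in
Ia = 0.2S: 0.2·2.943 = 0.589 in (exactly 1100/1869)
P − Ia = 4.040 − 0.589 = 161269/46725 ≈ 3.451 in (> 0, runoff occurs)
Q: (161269/46725)² ÷ (298769/46725) = 26007690361/13959981525 in (≈ 1.863 in)

Q = 26007690361/13959981525 in ≈ 1.863 in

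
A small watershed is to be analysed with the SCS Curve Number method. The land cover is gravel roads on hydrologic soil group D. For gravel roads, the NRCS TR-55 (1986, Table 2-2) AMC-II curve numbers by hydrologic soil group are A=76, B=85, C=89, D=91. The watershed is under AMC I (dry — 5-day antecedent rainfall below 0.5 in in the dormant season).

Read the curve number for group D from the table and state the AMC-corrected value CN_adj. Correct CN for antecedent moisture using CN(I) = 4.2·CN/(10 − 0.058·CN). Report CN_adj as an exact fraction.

CN_adj = 63700/787 ≈ 80.940

NRCS table: gravel roads, soil group D → CN(II) = 91
CN(I) from CN(II)=91: (4.2·91)/(10 − 0.058·91) = 63700/787 ≈ 80.940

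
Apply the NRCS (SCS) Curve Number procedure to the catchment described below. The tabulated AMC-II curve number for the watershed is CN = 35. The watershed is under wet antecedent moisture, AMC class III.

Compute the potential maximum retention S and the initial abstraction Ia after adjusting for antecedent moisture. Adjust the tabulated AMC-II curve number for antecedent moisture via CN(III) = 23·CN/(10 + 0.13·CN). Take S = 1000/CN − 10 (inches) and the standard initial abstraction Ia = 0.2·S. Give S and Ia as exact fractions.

S = 1300/161 in ≈ 8.075 in; Ia = 260/161 in ≈ 1.615 in

Wet (AMC III): CN(III) = 23·35/(10 + 0.13·35) = 805/(291/20) = 16100/291 ≈ 55.326
Retention S: 1000/CN − 10 with CN=55.326 → S = 1300/161 ≈ 8.075 in
Initial abstraction Ia = S/5 = (1300/161)/5 = 260/161 ≈ 1.615 in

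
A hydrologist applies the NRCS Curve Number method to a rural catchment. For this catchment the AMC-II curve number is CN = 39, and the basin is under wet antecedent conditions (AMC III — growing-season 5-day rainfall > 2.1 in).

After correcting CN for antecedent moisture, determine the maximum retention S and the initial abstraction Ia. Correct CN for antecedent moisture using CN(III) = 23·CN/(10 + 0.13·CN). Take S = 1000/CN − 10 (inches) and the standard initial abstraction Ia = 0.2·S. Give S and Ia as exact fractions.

CN(III) from CN(II)=39: (23·39)/(10 + 0.13·39) = 89700/1507 ≈ 59.522
Retention S: 1000/CN − 10 with CN=59.522 → S = 6100/897 ≈ 6.800 in
Ia = 0.2·(6100/897) = 1220/897 in ≈ 1.360 in

S = 6100/897 in ≈ 6.800 in; Ia = 1220/897 in ≈ 1.360 in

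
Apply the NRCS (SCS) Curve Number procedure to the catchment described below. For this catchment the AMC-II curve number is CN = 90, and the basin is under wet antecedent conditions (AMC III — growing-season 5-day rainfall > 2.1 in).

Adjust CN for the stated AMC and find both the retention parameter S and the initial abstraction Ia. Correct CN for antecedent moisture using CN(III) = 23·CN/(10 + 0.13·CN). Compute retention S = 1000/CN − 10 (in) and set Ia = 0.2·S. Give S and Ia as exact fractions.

S = 100/207 in ≈ 0.483 in; Ia = 20/207 in ≈ 0.097 in

Wet (AMC III): CN(III) = 23·90/(10 + 0.13·90) = 2070/(217/10) = 20700/217 ≈ 95.392
S = 1000/(20700/217) − 10 = 100/207 in ≈ 0.483 in
Ia = 0.2·(100/207) = 20/207 in ≈ 0.097 in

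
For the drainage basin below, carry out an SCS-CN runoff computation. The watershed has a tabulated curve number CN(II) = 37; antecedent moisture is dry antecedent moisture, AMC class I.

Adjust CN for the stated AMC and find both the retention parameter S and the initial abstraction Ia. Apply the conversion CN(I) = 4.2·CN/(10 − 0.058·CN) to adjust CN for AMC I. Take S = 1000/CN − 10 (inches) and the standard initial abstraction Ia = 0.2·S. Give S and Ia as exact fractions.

Adjust CN=37 to AMC I: 4.2·37/(10 − 0.058·37) → (777/5) ÷ (3927/500) = 3700/187 ≈ 19.786
Max retention: S = 1000/(3700/187) − 10 = 1500/37 in (≈ 40.541 in)
Initial abstraction Ia = S/5 = (1500/37)/5 = 300/37 ≈ 8.108 in

S = 1500/37 in ≈ 40.541 in; Ia = 300/37 in ≈ 8.108 in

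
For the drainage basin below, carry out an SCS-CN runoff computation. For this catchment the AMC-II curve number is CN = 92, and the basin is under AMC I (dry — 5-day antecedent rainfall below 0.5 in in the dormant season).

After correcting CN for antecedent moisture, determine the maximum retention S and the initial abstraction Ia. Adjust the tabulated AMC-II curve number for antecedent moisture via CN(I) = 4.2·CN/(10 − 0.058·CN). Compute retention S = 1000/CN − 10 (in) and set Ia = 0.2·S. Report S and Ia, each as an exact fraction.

Adjust CN=92 to AMC I: 4.2·92/(10 − 0.058·92) → (1932/5) ÷ (583/125) = 48300/583 ≈ 82.847
Retention S: 1000/CN − 10 with CN=82.847 → S = 1000/483 ≈ 2.070 in
Ia = 0.2·(1000/483) = 200/483 in ≈ 0.414 in

S = 1000/483 in ≈ 2.070 in; Ia = 200/483 in ≈ 0.414 in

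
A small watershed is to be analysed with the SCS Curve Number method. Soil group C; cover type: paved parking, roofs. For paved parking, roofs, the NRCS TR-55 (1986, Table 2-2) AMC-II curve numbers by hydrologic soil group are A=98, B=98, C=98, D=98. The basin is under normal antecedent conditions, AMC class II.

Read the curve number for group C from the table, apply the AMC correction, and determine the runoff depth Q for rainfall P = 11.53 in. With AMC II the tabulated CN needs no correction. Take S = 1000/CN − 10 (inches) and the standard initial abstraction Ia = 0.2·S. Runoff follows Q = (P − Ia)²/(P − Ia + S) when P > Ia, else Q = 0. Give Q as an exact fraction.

NRCS table: paved parking, roofs, soil group C → CN(II) = 98
Average conditions: CN = 98 (no AMC adjustment).
Max retention: S = 1000/98 − 10 = 10/49 in (≈ 0.204 in)
Ia = 0.2·(10/49) = 2/49 in ≈ 0.041 in
P − Ia = 11.530 − 0.041 = 56297/4900 ≈ 11.489 in (> 0, runoff occurs)
Q: (56297/4900)² ÷ (57297/4900) = 3169352209/280755300 in (≈ 11.289 in)

Q = 3169352209/280755300 in ≈ 11.289 in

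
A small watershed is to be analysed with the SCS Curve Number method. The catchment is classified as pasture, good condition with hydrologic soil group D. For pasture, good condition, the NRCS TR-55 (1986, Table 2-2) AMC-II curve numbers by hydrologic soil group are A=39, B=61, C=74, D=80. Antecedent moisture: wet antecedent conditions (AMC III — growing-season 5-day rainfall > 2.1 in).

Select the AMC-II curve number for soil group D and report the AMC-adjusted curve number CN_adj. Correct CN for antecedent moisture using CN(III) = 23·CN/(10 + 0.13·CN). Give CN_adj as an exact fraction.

NRCS table: pasture, good condition, soil group D → CN(II) = 80
CN(III) from CN(II)=80: (23·80)/(10 + 0.13·80) = 4600/51 ≈ 90.196

CN_adj = 4600/51 ≈ 90.196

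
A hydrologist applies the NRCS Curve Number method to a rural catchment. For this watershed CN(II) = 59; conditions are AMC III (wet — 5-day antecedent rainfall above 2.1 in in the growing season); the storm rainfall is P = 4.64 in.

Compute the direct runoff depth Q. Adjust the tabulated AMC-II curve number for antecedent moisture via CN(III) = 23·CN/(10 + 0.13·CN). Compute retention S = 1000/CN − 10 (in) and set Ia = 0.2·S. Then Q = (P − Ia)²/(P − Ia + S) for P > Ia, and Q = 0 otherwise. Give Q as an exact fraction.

Wet (AMC III): CN(III) = 23·59/(10 + 0.13·59) = 1357/(1767/100) = 135700/1767 ≈ 76.797
Retention S: 1000/CN − 10 with CN=76.797 → S = 4100/1357 ≈ 3.021 in
Initial abstraction Ia = S/5 = (4100/1357)/5 = 820/1357 ≈ 0.604 in
P − Ia = 4.640 − 0.604 = 136912/33925 ≈ 4.036 in (> 0, runoff occurs)
Q = (136912/33925)²/((136912/33925) + 4100/1357) = (18744895744/1150905625)/(239412/33925) = 4686223936/2030513025 in ≈ 2.308 in

Q = 4686223936/2030513025 in ≈ 2.308 in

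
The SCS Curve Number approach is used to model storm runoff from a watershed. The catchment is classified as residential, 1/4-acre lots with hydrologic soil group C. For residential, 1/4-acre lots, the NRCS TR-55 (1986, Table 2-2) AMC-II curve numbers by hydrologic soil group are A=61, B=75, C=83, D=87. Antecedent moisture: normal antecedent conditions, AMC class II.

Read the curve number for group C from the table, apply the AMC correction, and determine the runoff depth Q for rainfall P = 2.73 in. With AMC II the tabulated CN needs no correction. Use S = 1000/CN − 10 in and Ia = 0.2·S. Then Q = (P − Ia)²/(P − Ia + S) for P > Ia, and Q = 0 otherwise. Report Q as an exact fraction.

Q = 370909081/300949700 in ≈ 1.232 in

NRCS table: residential, 1/4-acre lots, soil group C → CN(II) = 83
AMC II — tabulated CN = 83 applies directly.
Retention S: 1000/CN − 10 with CN=83.000 → S = 170/83 ≈ 2.048 in
Ia = 0.2·(170/83) = 34/83 in ≈ 0.410 in
Excess rainfall: 2.730 − 0.410 = 2.320 in; P > Ia so Q > 0
Q: (19259/8300)² ÷ (36259/8300) = 370909081/300949700 in (≈ 1.232 in)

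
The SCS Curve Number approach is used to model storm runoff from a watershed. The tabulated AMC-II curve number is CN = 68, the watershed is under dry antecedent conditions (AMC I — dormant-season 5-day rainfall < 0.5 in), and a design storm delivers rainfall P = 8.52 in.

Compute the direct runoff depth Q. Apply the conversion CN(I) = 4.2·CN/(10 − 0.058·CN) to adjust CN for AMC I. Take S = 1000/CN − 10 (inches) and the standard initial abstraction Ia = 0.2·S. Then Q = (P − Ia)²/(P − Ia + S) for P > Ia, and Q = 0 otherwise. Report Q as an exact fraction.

Q = 3140593681/1392665925 in ≈ 2.255 in

CN(I) from CN(II)=68: (4.2·68)/(10 − 0.058·68) = 35700/757 ≈ 47.160
S = 1000/(35700/757) − 10 = 4000/357 in ≈ 11.204 in
Initial abstraction Ia = S/5 = (4000/357)/5 = 800/357 ≈ 2.241 in
Since P=8.520 > Ia=2.241: effective rainfall P−Ia = 56041/8925 in
Runoff Q = (P−Ia)²/(P−Ia+S) = (6.279)²/(6.279+11.204) = 3140593681/1392665925 ≈ 2.255 in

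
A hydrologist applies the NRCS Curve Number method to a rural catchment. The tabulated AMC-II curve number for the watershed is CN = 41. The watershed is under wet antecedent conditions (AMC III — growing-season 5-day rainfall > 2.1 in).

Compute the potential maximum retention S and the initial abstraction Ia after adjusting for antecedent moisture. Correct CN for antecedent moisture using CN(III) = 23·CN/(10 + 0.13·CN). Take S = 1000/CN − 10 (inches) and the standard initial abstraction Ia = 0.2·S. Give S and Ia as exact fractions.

S = 5900/943 in ≈ 6.257 in; Ia = 1180/943 in ≈ 1.251 in

CN(III) from CN(II)=41: (23·41)/(10 + 0.13·41) = 94300/1533 ≈ 61.513
Retention S: 1000/CN − 10 with CN=61.513 → S = 5900/943 ≈ 6.257 in
Initial abstraction Ia = S/5 = (5900/943)/5 = 1180/943 ≈ 1.251 in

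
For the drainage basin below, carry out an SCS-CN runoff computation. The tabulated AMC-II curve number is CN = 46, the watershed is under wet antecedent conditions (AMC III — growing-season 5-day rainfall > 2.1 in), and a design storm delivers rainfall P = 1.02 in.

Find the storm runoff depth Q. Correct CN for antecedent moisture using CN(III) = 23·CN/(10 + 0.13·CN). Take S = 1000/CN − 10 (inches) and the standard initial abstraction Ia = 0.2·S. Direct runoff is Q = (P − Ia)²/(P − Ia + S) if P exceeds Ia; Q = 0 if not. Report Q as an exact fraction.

Q = 0 in ≈ 0.000 in

CN(III) from CN(II)=46: (23·46)/(10 + 0.13·46) = 52900/799 ≈ 66.208
Retention S: 1000/CN − 10 with CN=66.208 → S = 2700/529 ≈ 5.104 in
Ia = 0.2S: 0.2·5.104 = 1.021 in (exactly 540/529)
P = 1.020 ≤ Ia = 1.021 in: entire storm abstracted, Q = 0.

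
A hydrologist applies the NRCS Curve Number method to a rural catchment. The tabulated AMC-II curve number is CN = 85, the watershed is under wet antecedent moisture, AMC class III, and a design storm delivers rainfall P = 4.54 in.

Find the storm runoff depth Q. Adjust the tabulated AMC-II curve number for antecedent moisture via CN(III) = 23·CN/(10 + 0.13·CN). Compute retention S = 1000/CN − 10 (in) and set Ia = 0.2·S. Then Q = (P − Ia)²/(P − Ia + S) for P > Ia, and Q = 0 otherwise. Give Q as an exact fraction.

Q = 7354263049/1969799350 in ≈ 3.734 in

Adjust CN=85 to AMC III: 23·85/(10 + 0.13·85) → 1955 ÷ (421/20) = 39100/421 ≈ 92.874
Max retention: S = 1000/(39100/421) − 10 = 300/391 in (≈ 0.767 in)
Ia = 0.2S: 0.2·0.767 = 0.153 in (exactly 60/391)
Since P=4.540 > Ia=0.153: effective rainfall P−Ia = 85757/19550 in
Q = (85757/19550)²/((85757/19550) + 300/391) = (7354263049/382202500)/(100757/19550) = 7354263049/1969799350 in ≈ 3.734 in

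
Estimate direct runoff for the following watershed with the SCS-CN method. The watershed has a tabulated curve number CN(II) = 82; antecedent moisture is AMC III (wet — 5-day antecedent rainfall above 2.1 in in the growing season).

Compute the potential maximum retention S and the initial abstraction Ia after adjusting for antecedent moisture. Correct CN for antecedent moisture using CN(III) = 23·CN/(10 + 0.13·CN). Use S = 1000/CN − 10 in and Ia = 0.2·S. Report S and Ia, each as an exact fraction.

Adjust CN=82 to AMC III: 23·82/(10 + 0.13·82) → 1886 ÷ (1033/50) = 94300/1033 ≈ 91.288
Retention S: 1000/CN − 10 with CN=91.288 → S = 900/943 ≈ 0.954 in
Ia = 0.2S: 0.2·0.954 = 0.191 in (exactly 180/943)

S = 900/943 in ≈ 0.954 in; Ia = 180/943 in ≈ 0.191 in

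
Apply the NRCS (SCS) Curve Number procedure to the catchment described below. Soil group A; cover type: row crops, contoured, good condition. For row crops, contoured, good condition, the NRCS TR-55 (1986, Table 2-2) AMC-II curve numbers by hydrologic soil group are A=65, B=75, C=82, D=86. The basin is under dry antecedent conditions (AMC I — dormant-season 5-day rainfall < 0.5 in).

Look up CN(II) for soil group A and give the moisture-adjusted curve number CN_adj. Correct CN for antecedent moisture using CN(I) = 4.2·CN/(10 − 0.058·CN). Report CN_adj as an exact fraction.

NRCS table: row crops, contoured, good condition, soil group A → CN(II) = 65
CN(I) from CN(II)=65: (4.2·65)/(10 − 0.058·65) = 3900/89 ≈ 43.820

CN_adj = 3900/89 ≈ 43.820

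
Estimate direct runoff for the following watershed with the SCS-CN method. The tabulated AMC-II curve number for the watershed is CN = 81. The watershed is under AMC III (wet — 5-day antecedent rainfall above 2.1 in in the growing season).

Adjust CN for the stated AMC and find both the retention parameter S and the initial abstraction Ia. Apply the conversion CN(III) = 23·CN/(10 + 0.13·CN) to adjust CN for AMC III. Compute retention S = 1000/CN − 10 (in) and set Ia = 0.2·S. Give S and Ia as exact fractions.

CN(III) from CN(II)=81: (23·81)/(10 + 0.13·81) = 186300/2053 ≈ 90.745
Retention S: 1000/CN − 10 with CN=90.745 → S = 1900/1863 ≈ 1.020 in
Ia = 0.2·(1900/1863) = 380/1863 in ≈ 0.204 in

S = 1900/1863 in ≈ 1.020 in; Ia = 380/1863 in ≈ 0.204 in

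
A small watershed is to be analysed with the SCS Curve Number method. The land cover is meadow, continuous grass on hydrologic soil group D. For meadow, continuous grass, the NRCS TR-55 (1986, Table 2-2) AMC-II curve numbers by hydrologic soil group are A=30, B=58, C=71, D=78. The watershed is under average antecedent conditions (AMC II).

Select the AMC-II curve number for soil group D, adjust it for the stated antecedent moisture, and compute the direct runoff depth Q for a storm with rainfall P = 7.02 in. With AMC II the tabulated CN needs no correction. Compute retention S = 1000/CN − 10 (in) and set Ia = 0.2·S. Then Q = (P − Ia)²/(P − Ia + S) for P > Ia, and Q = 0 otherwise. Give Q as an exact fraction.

Q = 158482921/35273550 in ≈ 4.493 in

NRCS table: meadow, continuous grass, soil group D → CN(II) = 78
AMC II — tabulated CN = 78 applies directly.
S = 1000/78 − 10 = 110/39 in ≈ 2.821 in
Ia = 0.2·(110/39) = 22/39 in ≈ 0.564 in
P − Ia = 7.020 − 0.564 = 12589/1950 ≈ 6.456 in (> 0, runoff occurs)
Runoff Q = (P−Ia)²/(P−Ia+S) = (6.456)²/(6.456+2.821) = 158482921/35273550 ≈ 4.493 in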